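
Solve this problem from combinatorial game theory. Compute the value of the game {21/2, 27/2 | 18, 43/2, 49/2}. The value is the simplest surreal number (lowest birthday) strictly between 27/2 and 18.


Left options: {21/2, 27/2}, max = 27/2
Right options: {18, 43/2, 49/2}, min = 18
All options are numbers and max(Left) < min(Right), so by the simplicity theorem the value is the simplest (earliest-born) number strictly between 27/2 and 18.
Integers 14 through 17 all lie strictly between 27/2 and 18.
Among integers, the simplest (lowest birthday = smallest |n|; 0 is born on day 0, +-n on day n) is 14.
No non-integer in the interval can be simpler: if x is a non-integer in the interval, then floor(x) or ceil(x) also lies in the interval (the interval contains an integer), and both are proper prefixes of x's sign expansion, i.e. born earlier. So the game value is 14.
Game value = 14

14


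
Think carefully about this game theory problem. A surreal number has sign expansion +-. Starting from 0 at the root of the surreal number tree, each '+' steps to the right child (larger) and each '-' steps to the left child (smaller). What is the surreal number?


Sign expansion: +-
Rule: track bounds (lo, hi), initially (-inf, +inf). On '+', the current value becomes lo and we move to the simplest number in (value, hi): value + 1 if hi = +inf, otherwise the midpoint (value + hi)/2. On '-', the current value becomes hi and we move to value - 1 if lo = -inf, otherwise the midpoint (lo + value)/2.
Start at 0.
Step 1: sign = +, move right. Bounds: (0, +inf). Value = 1
Step 2: sign = -, move left. Bounds: (0, 1). Value = 1/2
The surreal number with sign expansion +- is 1/2.

1/2


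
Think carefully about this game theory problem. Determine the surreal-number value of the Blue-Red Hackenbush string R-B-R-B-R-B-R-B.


Edges (from ground): R-B-R-B-R-B-R-B
By Berlekamp's sign-expansion rule, a Blue-Red Hackenbush stalk has the value of the surreal number whose sign sequence is the edge sequence with B -> + and R -> -.
Sign sequence: -+-+-+-+
Trace the sign expansion in the surreal number tree, starting from 0:
Edge 1: R (sign -) -> bounds (-inf, 0), value = -1
Edge 2: B (sign +) -> bounds (-1, 0), value = -1/2
Edge 3: R (sign -) -> bounds (-1, -1/2), value = -3/4
Edge 4: B (sign +) -> bounds (-3/4, -1/2), value = -5/8
Edge 5: R (sign -) -> bounds (-3/4, -5/8), value = -11/16
Edge 6: B (sign +) -> bounds (-11/16, -5/8), value = -21/32
Edge 7: R (sign -) -> bounds (-11/16, -21/32), value = -43/64
Edge 8: B (sign +) -> bounds (-43/64, -21/32), value = -85/128
Game value = -85/128

-85/128


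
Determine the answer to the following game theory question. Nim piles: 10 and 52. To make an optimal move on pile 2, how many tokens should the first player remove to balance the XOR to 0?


Piles: 10 and 52
Current XOR: 10 XOR 52 = 62 (non-zero, so this is an N-position).
To make the XOR zero, we need to find a move that balances the piles.
For pile 2 (size 52): target = 52 XOR 62 = 10
We reduce pile 2 from 52 to 10.
Tokens removed: 52 - 10 = 42
Verification: 10 XOR 10 = 0

42


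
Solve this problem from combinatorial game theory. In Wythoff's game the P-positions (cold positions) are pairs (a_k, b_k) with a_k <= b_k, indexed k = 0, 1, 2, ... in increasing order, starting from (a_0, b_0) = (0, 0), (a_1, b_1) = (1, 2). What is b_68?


By Wythoff's theorem, a_k = floor(k * phi) and b_k = floor(k * phi^2) = a_k + k, where phi = (1 + sqrt(5))/2 is the golden ratio.
phi = (1 + sqrt(5))/2 = 1.618034
phi^2 = phi + 1 = 2.618034
k = 68
k * phi^2 = 68 * 2.618034 = 178.026311
b_68 = floor(k * phi^2) = 178 (check: a_68 + k = 110 + 68 = 178)

178


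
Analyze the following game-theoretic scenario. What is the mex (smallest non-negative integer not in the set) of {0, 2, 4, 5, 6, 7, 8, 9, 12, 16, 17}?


Set = {0, 2, 4, 5, 6, 7, 8, 9, 12, 16, 17}
0 is in the set.
1 is NOT in the set. This is the mex.
mex = 1

1


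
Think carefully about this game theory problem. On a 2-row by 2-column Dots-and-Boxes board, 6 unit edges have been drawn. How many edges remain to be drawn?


Grid: 2 x 2 boxes, i.e. 3 rows and 3 columns of dots.
Horizontal edges: (rows + 1) * cols = 3 * 2 = 6
Vertical edges: rows * (cols + 1) = 2 * 3 = 6
Total edges: 6 + 6 = 12
Edges drawn: 6
Remaining: 12 - 6 = 6

6


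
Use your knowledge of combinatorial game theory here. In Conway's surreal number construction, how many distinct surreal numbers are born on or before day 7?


Day 0: {|} = 0 is born. Count = 1.
Day n: the number of surreal numbers born by day n is 2^(n+1) - 1.
By day 0: 2^1 - 1 = 1
By day 1: 2^2 - 1 = 3
By day 2: 2^3 - 1 = 7
By day 3: 2^4 - 1 = 15
By day 4: 2^5 - 1 = 31
By day 5: 2^6 - 1 = 63
By day 6: 2^7 - 1 = 127
By day 7: 2^8 - 1 = 255
By day 7: 255 surreal numbers.

255


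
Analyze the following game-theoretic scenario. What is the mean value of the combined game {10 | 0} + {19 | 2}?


G1 = {10 | 0}, G2 = {19 | 2}
Each is a switch {a | b} with numbers a > b; its mean value is (a + b)/2, and mean value is additive over game sums: m(G1 + G2) = m(G1) + m(G2).
Mean of G1 = (10 + (0))/2 = 10/2 = 5
Mean of G2 = (19 + (2))/2 = 21/2 = 21/2
Mean of G1 + G2 = 5 + 21/2 = 31/2

31/2


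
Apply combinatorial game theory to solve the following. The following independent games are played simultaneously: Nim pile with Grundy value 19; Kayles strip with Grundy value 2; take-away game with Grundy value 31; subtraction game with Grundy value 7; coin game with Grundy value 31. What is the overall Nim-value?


By the Sprague-Grundy theorem, the Grundy value of a sum of games is the XOR of individual Grundy values.
Nim pile: Grundy value = 19. Running XOR: 0 XOR 19 = 19
Kayles strip: Grundy value = 2. Running XOR: 19 XOR 2 = 17
take-away game: Grundy value = 31. Running XOR: 17 XOR 31 = 14
subtraction game: Grundy value = 7. Running XOR: 14 XOR 7 = 9
coin game: Grundy value = 31. Running XOR: 9 XOR 31 = 22
The combined Grundy value is 22.

22


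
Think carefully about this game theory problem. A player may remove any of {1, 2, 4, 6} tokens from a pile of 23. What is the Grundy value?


The subtraction set is S = {1, 2, 4, 6}.
G(k) = mex{ G(k - s) : s in S, s <= k }. We compute iteratively: G(0) = 0.
G(1) = mex({0}) = 1
G(2) = mex({0, 1}) = 2
G(3) = mex({1, 2}) = 0
G(4) = mex({0, 2}) = 1
G(5) = mex({0, 1}) = 2
G(6) = mex({0, 1, 2}) = 3
G(7) = mex({0, 1, 2, 3}) = 4
G(8) = mex({1, 2, 3, 4}) = 0
G(9) = mex({0, 2, 4}) = 1
G(10) = mex({0, 1, 3}) = 2
G(11) = mex({1, 2, 4}) = 0
G(12) = mex({0, 2, 3}) = 1
G(13) = mex({0, 1, 4}) = 2
Observe that G(8)..G(13) = 0, 1, 2, 0, 1, 2 repeats G(0)..G(5) = 0, 1, 2, 0, 1, 2.
For k >= max(S) = 6, G(k) is determined by the previous 6 values G(k-6)..G(k-1); a window of 6 consecutive values has recurred shifted by 8, so by induction G(k + 8) = G(k) for all k >= 0: the sequence is periodic from the start with period 8.
One period: G(0..7) = 0, 1, 2, 0, 1, 2, 3, 4.
23 mod 8 = 7, so G(23) = G(7) = 4.

4


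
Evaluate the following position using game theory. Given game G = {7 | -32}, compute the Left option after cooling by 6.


Original game: {7 | -32} (a switch {a | b} with a > b).
Cooling by t (for t below the temperature (a - b)/2 = 39/2) taxes each move by t: {a | b} cooled by t is {a - t | b + t}.
Cooling amount: t = 6
Cooled Left option: 7 - 6 = 1
Cooled Right option: -32 + 6 = -26
Cooled game: {1 | -26}
Left option = 1

1


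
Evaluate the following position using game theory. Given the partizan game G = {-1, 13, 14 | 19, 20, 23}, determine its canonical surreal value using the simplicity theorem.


Left options: {-1, 13, 14}, max = 14
Right options: {19, 20, 23}, min = 19
All options are numbers and max(Left) < min(Right), so by the simplicity theorem the value is the simplest (earliest-born) number strictly between 14 and 19.
Integers 15 through 18 all lie strictly between 14 and 19.
Among integers, the simplest (lowest birthday = smallest |n|; 0 is born on day 0, +-n on day n) is 15.
No non-integer in the interval can be simpler: if x is a non-integer in the interval, then floor(x) or ceil(x) also lies in the interval (the interval contains an integer), and both are proper prefixes of x's sign expansion, i.e. born earlier. So the game value is 15.
Game value = 15

15


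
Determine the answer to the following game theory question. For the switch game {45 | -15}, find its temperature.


The game is {45 | -15}, a switch {a | b} with numbers a > b.
Cooling {a | b} by t gives {a - t | b + t}, which stops being hot when a - t = b + t, i.e. at t = (a - b)/2. So the temperature of a switch is (a - b)/2.
Temperature = (Left option - Right option) / 2
= (45 - (-15)) / 2
= 60 / 2
= 30

30


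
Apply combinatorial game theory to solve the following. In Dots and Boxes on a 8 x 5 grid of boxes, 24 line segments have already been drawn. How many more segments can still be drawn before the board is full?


Grid: 8 x 5 boxes, i.e. 9 rows and 6 columns of dots.
Horizontal edges: (rows + 1) * cols = 9 * 5 = 45
Vertical edges: rows * (cols + 1) = 8 * 6 = 48
Total edges: 45 + 48 = 93
Edges drawn: 24
Remaining: 93 - 24 = 69

69


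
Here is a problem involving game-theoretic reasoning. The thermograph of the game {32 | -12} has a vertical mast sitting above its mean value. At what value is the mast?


Game = {32 | -12}, a switch {a | b} with numbers a > b.
Its thermograph has left wall a - t and right wall b + t, which meet at t = (a - b)/2, where both equal (a + b)/2. So the mast (mean value) is at (a + b)/2.
Mean = (32 + (-12))/2 = 20/2 = 10

10


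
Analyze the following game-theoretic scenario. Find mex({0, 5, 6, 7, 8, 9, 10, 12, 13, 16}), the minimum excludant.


Set = {0, 5, 6, 7, 8, 9, 10, 12, 13, 16}
0 is in the set.
1 is NOT in the set. This is the mex.
mex = 1

1


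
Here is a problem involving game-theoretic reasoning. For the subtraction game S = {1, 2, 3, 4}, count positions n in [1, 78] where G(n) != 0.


Subtraction set S = {1, 2, 3, 4}, so G(n) = n mod 5.
G(n) = 0 when n is a multiple of 5.
Multiples of 5 in [1, 78]: 15
N-positions (nonzero Grundy) = 78 - 15 = 63

63


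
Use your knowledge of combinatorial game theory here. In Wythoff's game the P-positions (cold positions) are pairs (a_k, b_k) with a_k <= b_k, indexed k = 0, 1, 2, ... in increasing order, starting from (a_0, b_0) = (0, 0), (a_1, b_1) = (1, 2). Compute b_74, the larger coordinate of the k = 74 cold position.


By Wythoff's theorem, a_k = floor(k * phi) and b_k = floor(k * phi^2) = a_k + k, where phi = (1 + sqrt(5))/2 is the golden ratio.
phi = (1 + sqrt(5))/2 = 1.618034
phi^2 = phi + 1 = 2.618034
k = 74
k * phi^2 = 74 * 2.618034 = 193.734515
b_74 = floor(k * phi^2) = 193 (check: a_74 + k = 119 + 74 = 193)

193


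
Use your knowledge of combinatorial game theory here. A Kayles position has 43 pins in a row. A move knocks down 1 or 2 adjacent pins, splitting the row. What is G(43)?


Kayles: a move removes 1 or 2 adjacent pins from a contiguous row.
Removing pins from a row of k leaves two independent rows (a, b) with a + b = k - 1 (one pin) or a + b = k - 2 (two pins); an end removal gives a = 0.
By Sprague-Grundy, G(k) = mex{ G(a) XOR G(b) } over all these splits. G(0) = 0.
G(1): splits (0,0):0^0=0 -> mex({0}) = 1
G(2): splits (0,1):0^1=1 (0,0):0^0=0 -> mex({0, 1}) = 2
G(3): splits (0,2):0^2=2 (1,1):1^1=0 (0,1):0^1=1 -> mex({0, 1, 2}) = 3
G(4): splits (0,3):0^3=3 (1,2):1^2=3 (0,2):0^2=2 (1,1):1^1=0 -> mex({0, 2, 3}) = 1
G(5): splits (0,4):0^1=1 (1,3):1^3=2 (2,2):2^2=0 (0,3):0^3=3 (1,2):1^2=3 -> mex({0, 1, 2, 3}) = 4
G(6) = mex({0, 1, 2, 4}) = 3
G(7) = mex({0, 1, 3, 4, 5}) = 2
G(8) = mex({0, 2, 3, 5, 6}) = 1
G(9) = mex({0, 1, 2, 3, 6, 7}) = 4
G(10) = mex({0, 1, 3, 4, 5, 7}) = 2
G(11) = mex({0, 1, 2, 3, 4, 5}) = 6
G(12) = mex({0, 1, 2, 3, 5, 6, 7}) = 4
G(13) = mex({0, 2, 3, 4, 6, 7}) = 1
G(14) = mex({0, 1, 4, 5, 6, 7}) = 2
G(15) = mex({0, 1, 2, 3, 4, 5, 6}) = 7
G(16) = mex({0, 2, 3, 5, 6, 7}) = 1
G(17) = mex({0, 1, 2, 3, 5, 6, 7}) = 4
G(18) = mex({0, 1, 2, 4, 5, 6}) = 3
G(19) = mex({0, 1, 3, 4, 5, 7}) = 2
G(20) = mex({0, 2, 3, 4, 5, 6, 7}) = 1
G(21) = mex({0, 1, 2, 3, 5, 6, 7}) = 4
G(22) = mex({0, 1, 2, 3, 4, 5, 7}) = 6
G(23) = mex({0, 1, 2, 3, 4, 5, 6}) = 7
G(24) = mex({0, 1, 2, 3, 5, 6, 7}) = 4
G(25) = mex({0, 2, 3, 4, 6, 7}) = 1
G(26) = mex({0, 1, 3, 4, 5, 6, 7}) = 2
G(27) = mex({0, 1, 2, 3, 4, 5, 6, 7}) = 8
G(28) = mex({0, 1, 2, 3, 4, 6, 7, 8}) = 5
G(29) = mex({0, 1, 2, 3, 5, 6, 7, 8, 9}) = 4
G(30) = mex({0, 1, 2, 3, 4, 5, 6, 9, 10}) = 7
G(31) = mex({0, 1, 3, 4, 5, 7, 10, 11}) = 2
G(32) = mex({0, 2, 3, 4, 5, 6, 7, 9, 11}) = 1
G(33) = mex({0, 1, 2, 3, 4, 5, 6, 7, 9, 12}) = 8
G(34) = mex({0, 1, 2, 3, 4, 5, 7, 8, 11, 12}) = 6
G(35) = mex({0, 1, 2, 3, 4, 5, 6, 8, 9, 10, 11}) = 7
G(36) = mex({0, 1, 2, 3, 5, 6, 7, 9, 10}) = 4
G(37) = mex({0, 2, 3, 4, 6, 7, 9, 10, 11, 12}) = 1
G(38) = mex({0, 1, 3, 4, 5, 6, 7, 9, 10, 11, 12}) = 2
G(39) = mex({0, 1, 2, 4, 5, 6, 7, 9, 10, 12, 14}) = 3
G(40) = mex({0, 2, 3, 4, 6, 7, 11, 12, 14}) = 1
G(41) = mex({0, 1, 2, 3, 5, 6, 7, 9, 10, 11, 12}) = 4
G(42) = mex({0, 1, 2, 3, 4, 5, 6, 9, 10}) = 7
G(43) = mex({0, 1, 3, 4, 5, 7, 9, 10, 12, 15}) = 2
Therefore G(43) = 2.

2


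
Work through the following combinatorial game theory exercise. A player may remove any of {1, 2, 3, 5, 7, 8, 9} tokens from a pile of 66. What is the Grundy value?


The subtraction set is S = {1, 2, 3, 5, 7, 8, 9}.
G(k) = mex{ G(k - s) : s in S, s <= k }. We compute iteratively: G(0) = 0.
G(1) = mex({0}) = 1
G(2) = mex({0, 1}) = 2
G(3) = mex({0, 1, 2}) = 3
G(4) = mex({1, 2, 3}) = 0
G(5) = mex({0, 2, 3}) = 1
G(6) = mex({0, 1, 3}) = 2
G(7) = mex({0, 1, 2}) = 3
G(8) = mex({0, 1, 2, 3}) = 4
G(9) = mex({0, 1, 2, 3, 4}) = 5
G(10) = mex({1, 2, 3, 4, 5}) = 0
G(11) = mex({0, 2, 3, 4, 5}) = 1
G(12) = mex({0, 1, 3, 5}) = 2
G(13) = mex({0, 1, 2, 4}) = 3
G(14) = mex({1, 2, 3, 5}) = 0
G(15) = mex({0, 2, 3, 4}) = 1
G(16) = mex({0, 1, 3, 4, 5}) = 2
G(17) = mex({0, 1, 2, 4, 5}) = 3
G(18) = mex({0, 1, 2, 3, 5}) = 4
Observe that G(10)..G(18) = 0, 1, 2, 3, 0, 1, 2, 3, 4 repeats G(0)..G(8) = 0, 1, 2, 3, 0, 1, 2, 3, 4.
For k >= max(S) = 9, G(k) is determined by the previous 9 values G(k-9)..G(k-1); a window of 9 consecutive values has recurred shifted by 10, so by induction G(k + 10) = G(k) for all k >= 0: the sequence is periodic from the start with period 10.
One period: G(0..9) = 0, 1, 2, 3, 0, 1, 2, 3, 4, 5.
66 mod 10 = 6, so G(66) = G(6) = 2.

2


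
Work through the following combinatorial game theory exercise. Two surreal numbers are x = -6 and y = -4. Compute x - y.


x = -6, y = -4
x - y = -6 - -4 = -2

-2


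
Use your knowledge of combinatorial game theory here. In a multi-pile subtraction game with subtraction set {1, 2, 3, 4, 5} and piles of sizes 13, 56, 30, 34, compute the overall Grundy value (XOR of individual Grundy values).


Subtraction set: {1, 2, 3, 4, 5}
For this subtraction set, G(n) = n mod 6 (period = max + 1 = 6).
Pile 1 (size 13): G(13) = 13 mod 6 = 1
Pile 2 (size 56): G(56) = 56 mod 6 = 2
Pile 3 (size 30): G(30) = 30 mod 6 = 0
Pile 4 (size 34): G(34) = 34 mod 6 = 4
Total Grundy value = XOR of all: 1 XOR 2 XOR 0 XOR 4 = 7

7


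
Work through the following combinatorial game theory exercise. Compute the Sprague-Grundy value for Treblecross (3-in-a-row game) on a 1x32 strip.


Treblecross: place X on empty cells; 3-in-a-row wins.
Playing within two cells of an existing X lets the opponent win at once, so sensible play treats the cells i-2..i+2 around each X as dead. The player left with no safe cell loses, so this is a normal-play take-away game on strips of safe cells.
Placing X at cell i (0-indexed) of a strip of k safe cells leaves independent strips of sizes max(0, i-2) and max(0, k-i-3). Hence G(k) = mex{ G(max(0,i-2)) XOR G(max(0,k-i-3)) : 0 <= i < k }, with G(0) = 0.
G(1): splits (0,0):0^0=0 -> mex({0}) = 1
G(2): splits (0,0):0^0=0 -> mex({0}) = 1
G(3): splits (0,0):0^0=0 -> mex({0}) = 1
G(4): splits (0,1):0^1=1 (0,0):0^0=0 -> mex({0, 1}) = 2
G(5): splits (0,2):0^1=1 (0,1):0^1=1 (0,0):0^0=0 -> mex({0, 1}) = 2
G(6) = mex({1}) = 0
G(7) = mex({0, 1, 2}) = 3
G(8) = mex({0, 1, 2}) = 3
G(9) = mex({0, 2}) = 1
G(10) = mex({0, 2, 3}) = 1
G(11) = mex({0, 3}) = 1
G(12) = mex({1, 3}) = 0
G(13) = mex({0, 1, 2, 3}) = 4
G(14) = mex({0, 1, 2}) = 3
G(15) = mex({0, 1, 2}) = 3
G(16) = mex({0, 1, 2, 4}) = 3
G(17) = mex({0, 1, 3, 4}) = 2
G(18) = mex({0, 1, 3, 4}) = 2
G(19) = mex({0, 1, 3, 5}) = 2
G(20) = mex({0, 1, 2, 3, 5}) = 4
G(21) = mex({0, 1, 2, 3, 5}) = 4
G(22) = mex({1, 2, 6}) = 0
G(23) = mex({0, 1, 2, 3, 4, 6}) = 5
G(24) = mex({0, 1, 2, 3, 4}) = 5
G(25) = mex({0, 1, 3, 4, 7}) = 2
G(26) = mex({0, 1, 3, 4, 5, 7}) = 2
G(27) = mex({0, 1, 3, 5}) = 2
G(28) = mex({0, 1, 2, 5}) = 3
G(29) = mex({0, 1, 2, 4, 5, 6}) = 3
G(30) = mex({1, 2, 4, 6}) = 0
G(31) = mex({0, 1, 2, 3, 4, 6}) = 5
G(32) = mex({1, 2, 3, 4, 7}) = 0
Therefore G(32) = 0.

0


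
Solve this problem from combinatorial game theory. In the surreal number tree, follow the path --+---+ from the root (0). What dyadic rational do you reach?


Sign expansion: --+---+
Rule: track bounds (lo, hi), initially (-inf, +inf). On '+', the current value becomes lo and we move to the simplest number in (value, hi): value + 1 if hi = +inf, otherwise the midpoint (value + hi)/2. On '-', the current value becomes hi and we move to value - 1 if lo = -inf, otherwise the midpoint (lo + value)/2.
Start at 0.
Step 1: sign = -, move left. Bounds: (-inf, 0). Value = -1
Step 2: sign = -, move left. Bounds: (-inf, -1). Value = -2
Step 3: sign = +, move right. Bounds: (-2, -1). Value = -3/2
Step 4: sign = -, move left. Bounds: (-2, -3/2). Value = -7/4
Step 5: sign = -, move left. Bounds: (-2, -7/4). Value = -15/8
Step 6: sign = -, move left. Bounds: (-2, -15/8). Value = -31/16
Step 7: sign = +, move right. Bounds: (-31/16, -15/8). Value = -61/32
The surreal number with sign expansion --+---+ is -61/32.

-61/32


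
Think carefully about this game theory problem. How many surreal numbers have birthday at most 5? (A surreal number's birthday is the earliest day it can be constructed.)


Day 0: {|} = 0 is born. Count = 1.
Day n: the number of surreal numbers born by day n is 2^(n+1) - 1.
By day 0: 2^1 - 1 = 1
By day 1: 2^2 - 1 = 3
By day 2: 2^3 - 1 = 7
By day 3: 2^4 - 1 = 15
By day 4: 2^5 - 1 = 31
By day 5: 2^6 - 1 = 63
By day 5: 63 surreal numbers.

63


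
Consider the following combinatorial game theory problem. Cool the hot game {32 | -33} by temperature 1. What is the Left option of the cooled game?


Original game: {32 | -33} (a switch {a | b} with a > b).
Cooling by t (for t below the temperature (a - b)/2 = 65/2) taxes each move by t: {a | b} cooled by t is {a - t | b + t}.
Cooling amount: t = 1
Cooled Left option: 32 - 1 = 31
Cooled Right option: -33 + 1 = -32
Cooled game: {31 | -32}
Left option = 31

31


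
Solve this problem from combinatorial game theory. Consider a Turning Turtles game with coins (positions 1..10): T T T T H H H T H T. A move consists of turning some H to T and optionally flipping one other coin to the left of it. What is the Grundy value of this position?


Coins: T T T T H H H T H T
Key fact: a single head at position k behaves exactly like a Nim heap of size k (turning it to T and optionally flipping a coin at j < k corresponds to moving the heap from k to j, or to 0), and heads combine as a disjunctive sum (two heads at the same place would cancel, matching j XOR j = 0). So the Nim-value is the XOR of the 1-indexed positions of the heads.
Face-up positions (1-indexed): [5, 6, 7, 9]
XOR 0 with 5: 0 XOR 5 = 5
XOR 5 with 6: 5 XOR 6 = 3
XOR 3 with 7: 3 XOR 7 = 4
XOR 4 with 9: 4 XOR 9 = 13
Nim-value = 13

13


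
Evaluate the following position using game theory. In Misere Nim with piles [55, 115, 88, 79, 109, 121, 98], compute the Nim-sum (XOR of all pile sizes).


We need the XOR (exclusive or) of all pile sizes.
After XOR-ing pile 1 (size 55): 0 XOR 55 = 55
After XOR-ing pile 2 (size 115): 55 XOR 115 = 68
After XOR-ing pile 3 (size 88): 68 XOR 88 = 28
After XOR-ing pile 4 (size 79): 28 XOR 79 = 83
After XOR-ing pile 5 (size 109): 83 XOR 109 = 62
After XOR-ing pile 6 (size 121): 62 XOR 121 = 71
After XOR-ing pile 7 (size 98): 71 XOR 98 = 37
The Nim-value of this position is 37.

37


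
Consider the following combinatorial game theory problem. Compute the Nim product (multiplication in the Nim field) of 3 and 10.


Nim multiplication is bilinear over XOR: (u XOR v) * w = (u*w) XOR (v*w).
So we split each operand into its bit components and XOR the pairwise Nim products.
3 = 1 + 2 (as XOR of powers of 2).
10 = 2 + 8 (as XOR of powers of 2).
Using the standard Nim-product table on single bits:
  2*2 = 3,   2*4 = 8,   2*8 = 12,
  4*4 = 6,   4*8 = 11,  8*8 = 13,
and  1*x = x (identity), k*l = l*k (commutative).
Pairwise Nim products:
  1 * 2 = 2
  1 * 8 = 8
  2 * 2 = 3
  2 * 8 = 12
XOR them: 2 XOR 8 XOR 3 XOR 12 = 5.
Result: 3 * 10 = 5 (in Nim).

5


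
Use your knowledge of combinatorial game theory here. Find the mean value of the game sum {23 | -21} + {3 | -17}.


G1 = {23 | -21}, G2 = {3 | -17}
Each is a switch {a | b} with numbers a > b; its mean value is (a + b)/2, and mean value is additive over game sums: m(G1 + G2) = m(G1) + m(G2).
Mean of G1 = (23 + (-21))/2 = 2/2 = 1
Mean of G2 = (3 + (-17))/2 = -14/2 = -7
Mean of G1 + G2 = 1 + -7 = -6

-6


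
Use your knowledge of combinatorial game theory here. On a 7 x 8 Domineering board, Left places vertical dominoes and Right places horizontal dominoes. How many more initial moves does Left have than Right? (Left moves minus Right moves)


Board is 7 x 8 (rows x cols).
Left (vertical) placements: (rows-1) * cols = 6 * 8 = 48
Right (horizontal) placements: rows * (cols-1) = 7 * 7 = 49
Advantage = Left - Right = 48 - 49 = -1

-1


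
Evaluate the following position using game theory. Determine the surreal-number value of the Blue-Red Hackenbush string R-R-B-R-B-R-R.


Edges (from ground): R-R-B-R-B-R-R
By Berlekamp's sign-expansion rule, a Blue-Red Hackenbush stalk has the value of the surreal number whose sign sequence is the edge sequence with B -> + and R -> -.
Sign sequence: --+-+--
Trace the sign expansion in the surreal number tree, starting from 0:
Edge 1: R (sign -) -> bounds (-inf, 0), value = -1
Edge 2: R (sign -) -> bounds (-inf, -1), value = -2
Edge 3: B (sign +) -> bounds (-2, -1), value = -3/2
Edge 4: R (sign -) -> bounds (-2, -3/2), value = -7/4
Edge 5: B (sign +) -> bounds (-7/4, -3/2), value = -13/8
Edge 6: R (sign -) -> bounds (-7/4, -13/8), value = -27/16
Edge 7: R (sign -) -> bounds (-7/4, -27/16), value = -55/32
Game value = -55/32

-55/32


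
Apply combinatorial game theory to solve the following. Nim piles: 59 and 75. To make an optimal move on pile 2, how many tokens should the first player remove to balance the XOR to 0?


Piles: 59 and 75
Current XOR: 59 XOR 75 = 112 (non-zero, so this is an N-position).
To make the XOR zero, we need to find a move that balances the piles.
For pile 2 (size 75): target = 75 XOR 112 = 59
We reduce pile 2 from 75 to 59.
Tokens removed: 75 - 59 = 16
Verification: 59 XOR 59 = 0

16


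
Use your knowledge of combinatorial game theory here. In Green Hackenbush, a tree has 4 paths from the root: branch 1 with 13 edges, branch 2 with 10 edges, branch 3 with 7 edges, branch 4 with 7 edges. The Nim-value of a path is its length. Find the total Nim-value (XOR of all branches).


The tree has 4 branches from the ground vertex.
In Green Hackenbush, the Nim-value of a simple path of length k is k.
Branch 1: length 13, Nim-value = 13
Branch 2: length 10, Nim-value = 10
Branch 3: length 7, Nim-value = 7
Branch 4: length 7, Nim-value = 7
Total Nim-value = XOR of all branch values:
0 XOR 13 = 13
13 XOR 10 = 7
7 XOR 7 = 0
0 XOR 7 = 7
Nim-value of the tree = 7

7


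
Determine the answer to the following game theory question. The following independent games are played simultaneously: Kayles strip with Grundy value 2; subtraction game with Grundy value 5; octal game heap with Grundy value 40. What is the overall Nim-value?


By the Sprague-Grundy theorem, the Grundy value of a sum of games is the XOR of individual Grundy values.
Kayles strip: Grundy value = 2. Running XOR: 0 XOR 2 = 2
subtraction game: Grundy value = 5. Running XOR: 2 XOR 5 = 7
octal game heap: Grundy value = 40. Running XOR: 7 XOR 40 = 47
The combined Grundy value is 47.

47


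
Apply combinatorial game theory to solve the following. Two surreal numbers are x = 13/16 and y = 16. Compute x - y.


x = 13/16, y = 16
Converting to common denominator: 16
x = 13/16, y = 256/16
x - y = 13/16 - 16 = -243/16

-243/16


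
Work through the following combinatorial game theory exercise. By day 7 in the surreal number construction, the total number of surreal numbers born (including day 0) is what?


Day 0: {|} = 0 is born. Count = 1.
Day n: the number of surreal numbers born by day n is 2^(n+1) - 1.
By day 0: 2^1 - 1 = 1
By day 1: 2^2 - 1 = 3
By day 2: 2^3 - 1 = 7
By day 3: 2^4 - 1 = 15
By day 4: 2^5 - 1 = 31
By day 5: 2^6 - 1 = 63
By day 6: 2^7 - 1 = 127
By day 7: 2^8 - 1 = 255
By day 7: 255 surreal numbers.

255


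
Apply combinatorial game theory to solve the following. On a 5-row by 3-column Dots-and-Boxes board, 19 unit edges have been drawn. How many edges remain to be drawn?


Grid: 5 x 3 boxes, i.e. 6 rows and 4 columns of dots.
Horizontal edges: (rows + 1) * cols = 6 * 3 = 18
Vertical edges: rows * (cols + 1) = 5 * 4 = 20
Total edges: 18 + 20 = 38
Edges drawn: 19
Remaining: 38 - 19 = 19

19


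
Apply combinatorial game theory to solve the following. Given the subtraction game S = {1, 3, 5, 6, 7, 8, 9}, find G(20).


The subtraction set is S = {1, 3, 5, 6, 7, 8, 9}.
G(k) = mex{ G(k - s) : s in S, s <= k }. We compute iteratively: G(0) = 0.
G(1) = mex({0}) = 1
G(2) = mex({1}) = 0
G(3) = mex({0}) = 1
G(4) = mex({1}) = 0
G(5) = mex({0}) = 1
G(6) = mex({0, 1}) = 2
G(7) = mex({0, 1, 2}) = 3
G(8) = mex({0, 1, 3}) = 2
G(9) = mex({0, 1, 2}) = 3
G(10) = mex({0, 1, 3}) = 2
G(11) = mex({0, 1, 2}) = 3
G(12) = mex({0, 1, 2, 3}) = 4
G(13) = mex({0, 1, 2, 3, 4}) = 5
G(14) = mex({1, 2, 3, 5}) = 0
G(15) = mex({0, 2, 3, 4}) = 1
G(16) = mex({1, 2, 3, 5}) = 0
G(17) = mex({0, 2, 3, 4}) = 1
G(18) = mex({1, 2, 3, 4, 5}) = 0
G(19) = mex({0, 2, 3, 4, 5}) = 1
G(20) = mex({0, 1, 3, 4, 5}) = 2
Therefore G(20) = 2.

2


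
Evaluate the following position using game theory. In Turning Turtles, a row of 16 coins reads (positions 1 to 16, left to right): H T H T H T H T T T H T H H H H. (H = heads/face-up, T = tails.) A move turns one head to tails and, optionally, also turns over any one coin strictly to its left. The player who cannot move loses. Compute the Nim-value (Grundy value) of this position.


Coins: H T H T H T H T T T H T H H H H
Key fact: a single head at position k behaves exactly like a Nim heap of size k (turning it to T and optionally flipping a coin at j < k corresponds to moving the heap from k to j, or to 0), and heads combine as a disjunctive sum (two heads at the same place would cancel, matching j XOR j = 0). So the Nim-value is the XOR of the 1-indexed positions of the heads.
Face-up positions (1-indexed): [1, 3, 5, 7, 11, 13, 14, 15, 16]
XOR 0 with 1: 0 XOR 1 = 1
XOR 1 with 3: 1 XOR 3 = 2
XOR 2 with 5: 2 XOR 5 = 7
XOR 7 with 7: 7 XOR 7 = 0
XOR 0 with 11: 0 XOR 11 = 11
XOR 11 with 13: 11 XOR 13 = 6
XOR 6 with 14: 6 XOR 14 = 8
XOR 8 with 15: 8 XOR 15 = 7
XOR 7 with 16: 7 XOR 16 = 23
Nim-value = 23

23


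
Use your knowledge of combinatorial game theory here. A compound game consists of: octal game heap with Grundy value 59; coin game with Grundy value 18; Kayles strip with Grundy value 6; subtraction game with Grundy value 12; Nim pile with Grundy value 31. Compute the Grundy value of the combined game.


By the Sprague-Grundy theorem, the Grundy value of a sum of games is the XOR of individual Grundy values.
octal game heap: Grundy value = 59. Running XOR: 0 XOR 59 = 59
coin game: Grundy value = 18. Running XOR: 59 XOR 18 = 41
Kayles strip: Grundy value = 6. Running XOR: 41 XOR 6 = 47
subtraction game: Grundy value = 12. Running XOR: 47 XOR 12 = 35
Nim pile: Grundy value = 31. Running XOR: 35 XOR 31 = 60
The combined Grundy value is 60.

60


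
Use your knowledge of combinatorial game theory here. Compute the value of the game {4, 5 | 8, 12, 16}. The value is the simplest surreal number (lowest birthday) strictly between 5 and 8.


Left options: {4, 5}, max = 5
Right options: {8, 12, 16}, min = 8
All options are numbers and max(Left) < min(Right), so by the simplicity theorem the value is the simplest (earliest-born) number strictly between 5 and 8.
Integers 6 through 7 all lie strictly between 5 and 8.
Among integers, the simplest (lowest birthday = smallest |n|; 0 is born on day 0, +-n on day n) is 6.
No non-integer in the interval can be simpler: if x is a non-integer in the interval, then floor(x) or ceil(x) also lies in the interval (the interval contains an integer), and both are proper prefixes of x's sign expansion, i.e. born earlier. So the game value is 6.
Game value = 6

6


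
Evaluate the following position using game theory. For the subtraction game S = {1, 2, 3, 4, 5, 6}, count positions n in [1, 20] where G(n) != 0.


Subtraction set S = {1, 2, 3, 4, 5, 6}, so G(n) = n mod 7.
G(n) = 0 when n is a multiple of 7.
Multiples of 7 in [1, 20]: 2
N-positions (nonzero Grundy) = 20 - 2 = 18

18


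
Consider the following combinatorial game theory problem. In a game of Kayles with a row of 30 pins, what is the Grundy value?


Kayles: a move removes 1 or 2 adjacent pins from a contiguous row.
Removing pins from a row of k leaves two independent rows (a, b) with a + b = k - 1 (one pin) or a + b = k - 2 (two pins); an end removal gives a = 0.
By Sprague-Grundy, G(k) = mex{ G(a) XOR G(b) } over all these splits. G(0) = 0.
G(1): splits (0,0):0^0=0 -> mex({0}) = 1
G(2): splits (0,1):0^1=1 (0,0):0^0=0 -> mex({0, 1}) = 2
G(3): splits (0,2):0^2=2 (1,1):1^1=0 (0,1):0^1=1 -> mex({0, 1, 2}) = 3
G(4): splits (0,3):0^3=3 (1,2):1^2=3 (0,2):0^2=2 (1,1):1^1=0 -> mex({0, 2, 3}) = 1
G(5): splits (0,4):0^1=1 (1,3):1^3=2 (2,2):2^2=0 (0,3):0^3=3 (1,2):1^2=3 -> mex({0, 1, 2, 3}) = 4
G(6) = mex({0, 1, 2, 4}) = 3
G(7) = mex({0, 1, 3, 4, 5}) = 2
G(8) = mex({0, 2, 3, 5, 6}) = 1
G(9) = mex({0, 1, 2, 3, 6, 7}) = 4
G(10) = mex({0, 1, 3, 4, 5, 7}) = 2
G(11) = mex({0, 1, 2, 3, 4, 5}) = 6
G(12) = mex({0, 1, 2, 3, 5, 6, 7}) = 4
G(13) = mex({0, 2, 3, 4, 6, 7}) = 1
G(14) = mex({0, 1, 4, 5, 6, 7}) = 2
G(15) = mex({0, 1, 2, 3, 4, 5, 6}) = 7
G(16) = mex({0, 2, 3, 5, 6, 7}) = 1
G(17) = mex({0, 1, 2, 3, 5, 6, 7}) = 4
G(18) = mex({0, 1, 2, 4, 5, 6}) = 3
G(19) = mex({0, 1, 3, 4, 5, 7}) = 2
G(20) = mex({0, 2, 3, 4, 5, 6, 7}) = 1
G(21) = mex({0, 1, 2, 3, 5, 6, 7}) = 4
G(22) = mex({0, 1, 2, 3, 4, 5, 7}) = 6
G(23) = mex({0, 1, 2, 3, 4, 5, 6}) = 7
G(24) = mex({0, 1, 2, 3, 5, 6, 7}) = 4
G(25) = mex({0, 2, 3, 4, 6, 7}) = 1
G(26) = mex({0, 1, 3, 4, 5, 6, 7}) = 2
G(27) = mex({0, 1, 2, 3, 4, 5, 6, 7}) = 8
G(28) = mex({0, 1, 2, 3, 4, 6, 7, 8}) = 5
G(29) = mex({0, 1, 2, 3, 5, 6, 7, 8, 9}) = 4
G(30) = mex({0, 1, 2, 3, 4, 5, 6, 9, 10}) = 7
Therefore G(30) = 7.

7


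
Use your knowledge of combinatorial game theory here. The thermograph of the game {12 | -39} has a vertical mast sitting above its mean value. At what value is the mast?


Game = {12 | -39}, a switch {a | b} with numbers a > b.
Its thermograph has left wall a - t and right wall b + t, which meet at t = (a - b)/2, where both equal (a + b)/2. So the mast (mean value) is at (a + b)/2.
Mean = (12 + (-39))/2 = -27/2 = -27/2

-27/2


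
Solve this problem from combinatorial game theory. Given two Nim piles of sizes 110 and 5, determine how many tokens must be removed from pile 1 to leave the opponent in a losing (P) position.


Piles: 110 and 5
Current XOR: 110 XOR 5 = 107 (non-zero, so this is an N-position).
To make the XOR zero, we need to find a move that balances the piles.
For pile 1 (size 110): target = 110 XOR 107 = 5
We reduce pile 1 from 110 to 5.
Tokens removed: 110 - 5 = 105
Verification: 5 XOR 5 = 0

105


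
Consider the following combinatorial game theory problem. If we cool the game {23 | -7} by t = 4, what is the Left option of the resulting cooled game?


Original game: {23 | -7} (a switch {a | b} with a > b).
Cooling by t (for t below the temperature (a - b)/2 = 15) taxes each move by t: {a | b} cooled by t is {a - t | b + t}.
Cooling amount: t = 4
Cooled Left option: 23 - 4 = 19
Cooled Right option: -7 + 4 = -3
Cooled game: {19 | -3}
Left option = 19

19


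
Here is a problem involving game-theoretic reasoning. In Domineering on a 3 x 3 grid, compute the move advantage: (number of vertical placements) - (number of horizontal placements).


Board is 3 x 3 (rows x cols).
Left (vertical) placements: (rows-1) * cols = 2 * 3 = 6
Right (horizontal) placements: rows * (cols-1) = 3 * 2 = 6
Advantage = Left - Right = 6 - 6 = 0

0


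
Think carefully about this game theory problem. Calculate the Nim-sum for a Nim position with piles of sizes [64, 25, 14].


We need the XOR (exclusive or) of all pile sizes.
After XOR-ing pile 1 (size 64): 0 XOR 64 = 64
After XOR-ing pile 2 (size 25): 64 XOR 25 = 89
After XOR-ing pile 3 (size 14): 89 XOR 14 = 87
The Nim-value of this position is 87.

87


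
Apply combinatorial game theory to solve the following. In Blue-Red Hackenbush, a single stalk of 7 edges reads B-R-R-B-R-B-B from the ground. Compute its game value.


Edges (from ground): B-R-R-B-R-B-B
By Berlekamp's sign-expansion rule, a Blue-Red Hackenbush stalk has the value of the surreal number whose sign sequence is the edge sequence with B -> + and R -> -.
Sign sequence: +--+-++
Trace the sign expansion in the surreal number tree, starting from 0:
Edge 1: B (sign +) -> bounds (0, +inf), value = 1
Edge 2: R (sign -) -> bounds (0, 1), value = 1/2
Edge 3: R (sign -) -> bounds (0, 1/2), value = 1/4
Edge 4: B (sign +) -> bounds (1/4, 1/2), value = 3/8
Edge 5: R (sign -) -> bounds (1/4, 3/8), value = 5/16
Edge 6: B (sign +) -> bounds (5/16, 3/8), value = 11/32
Edge 7: B (sign +) -> bounds (11/32, 3/8), value = 23/64
Game value = 23/64

23/64


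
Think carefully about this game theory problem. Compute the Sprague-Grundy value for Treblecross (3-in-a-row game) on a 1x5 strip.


Treblecross: place X on empty cells; 3-in-a-row wins.
Playing within two cells of an existing X lets the opponent win at once, so sensible play treats the cells i-2..i+2 around each X as dead. The player left with no safe cell loses, so this is a normal-play take-away game on strips of safe cells.
Placing X at cell i (0-indexed) of a strip of k safe cells leaves independent strips of sizes max(0, i-2) and max(0, k-i-3). Hence G(k) = mex{ G(max(0,i-2)) XOR G(max(0,k-i-3)) : 0 <= i < k }, with G(0) = 0.
G(1): splits (0,0):0^0=0 -> mex({0}) = 1
G(2): splits (0,0):0^0=0 -> mex({0}) = 1
G(3): splits (0,0):0^0=0 -> mex({0}) = 1
G(4): splits (0,1):0^1=1 (0,0):0^0=0 -> mex({0, 1}) = 2
G(5): splits (0,2):0^1=1 (0,1):0^1=1 (0,0):0^0=0 -> mex({0, 1}) = 2
Therefore G(5) = 2.

2


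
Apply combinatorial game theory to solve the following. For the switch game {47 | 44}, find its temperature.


The game is {47 | 44}, a switch {a | b} with numbers a > b.
Cooling {a | b} by t gives {a - t | b + t}, which stops being hot when a - t = b + t, i.e. at t = (a - b)/2. So the temperature of a switch is (a - b)/2.
Temperature = (Left option - Right option) / 2
= (47 - (44)) / 2
= 3 / 2
= 3/2

3/2


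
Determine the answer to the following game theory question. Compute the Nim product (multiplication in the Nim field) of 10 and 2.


Nim multiplication is bilinear over XOR: (u XOR v) * w = (u*w) XOR (v*w).
So we split each operand into its bit components and XOR the pairwise Nim products.
10 = 2 + 8 (as XOR of powers of 2).
2 = 2 (as XOR of powers of 2).
Using the standard Nim-product table on single bits:
  2*2 = 3,   2*4 = 8,   2*8 = 12,
  4*4 = 6,   4*8 = 11,  8*8 = 13,
and  1*x = x (identity), k*l = l*k (commutative).
Pairwise Nim products:
  2 * 2 = 3
  8 * 2 = 12
XOR them: 3 XOR 12 = 15.
Result: 10 * 2 = 15 (in Nim).

15


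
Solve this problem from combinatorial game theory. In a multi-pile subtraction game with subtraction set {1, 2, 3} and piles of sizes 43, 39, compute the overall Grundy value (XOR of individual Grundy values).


Subtraction set: {1, 2, 3}
For this subtraction set, G(n) = n mod 4 (period = max + 1 = 4).
Pile 1 (size 43): G(43) = 43 mod 4 = 3
Pile 2 (size 39): G(39) = 39 mod 4 = 3
Total Grundy value = XOR of all: 3 XOR 3 = 0

0


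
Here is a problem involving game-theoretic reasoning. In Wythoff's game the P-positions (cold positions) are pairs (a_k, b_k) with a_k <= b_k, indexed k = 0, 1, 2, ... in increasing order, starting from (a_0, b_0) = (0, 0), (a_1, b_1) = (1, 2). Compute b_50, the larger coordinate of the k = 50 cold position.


By Wythoff's theorem, a_k = floor(k * phi) and b_k = floor(k * phi^2) = a_k + k, where phi = (1 + sqrt(5))/2 is the golden ratio.
phi = (1 + sqrt(5))/2 = 1.618034
phi^2 = phi + 1 = 2.618034
k = 50
k * phi^2 = 50 * 2.618034 = 130.901699
b_50 = floor(k * phi^2) = 130 (check: a_50 + k = 80 + 50 = 130)

130


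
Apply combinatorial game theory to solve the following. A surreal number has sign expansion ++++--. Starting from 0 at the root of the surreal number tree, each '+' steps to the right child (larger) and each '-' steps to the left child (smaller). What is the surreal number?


Sign expansion: ++++--
Rule: track bounds (lo, hi), initially (-inf, +inf). On '+', the current value becomes lo and we move to the simplest number in (value, hi): value + 1 if hi = +inf, otherwise the midpoint (value + hi)/2. On '-', the current value becomes hi and we move to value - 1 if lo = -inf, otherwise the midpoint (lo + value)/2.
Start at 0.
Step 1: sign = +, move right. Bounds: (0, +inf). Value = 1
Step 2: sign = +, move right. Bounds: (1, +inf). Value = 2
Step 3: sign = +, move right. Bounds: (2, +inf). Value = 3
Step 4: sign = +, move right. Bounds: (3, +inf). Value = 4
Step 5: sign = -, move left. Bounds: (3, 4). Value = 7/2
Step 6: sign = -, move left. Bounds: (3, 7/2). Value = 13/4
The surreal number with sign expansion ++++-- is 13/4.

13/4


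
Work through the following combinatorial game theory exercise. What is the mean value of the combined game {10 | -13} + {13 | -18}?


G1 = {10 | -13}, G2 = {13 | -18}
Each is a switch {a | b} with numbers a > b; its mean value is (a + b)/2, and mean value is additive over game sums: m(G1 + G2) = m(G1) + m(G2).
Mean of G1 = (10 + (-13))/2 = -3/2 = -3/2
Mean of G2 = (13 + (-18))/2 = -5/2 = -5/2
Mean of G1 + G2 = -3/2 + -5/2 = -4

-4


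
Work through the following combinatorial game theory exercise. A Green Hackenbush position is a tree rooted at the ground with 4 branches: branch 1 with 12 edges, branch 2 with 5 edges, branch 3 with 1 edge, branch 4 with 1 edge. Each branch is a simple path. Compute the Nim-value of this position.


The tree has 4 branches from the ground vertex.
In Green Hackenbush, the Nim-value of a simple path of length k is k.
Branch 1: length 12, Nim-value = 12
Branch 2: length 5, Nim-value = 5
Branch 3: length 1, Nim-value = 1
Branch 4: length 1, Nim-value = 1
Total Nim-value = XOR of all branch values:
0 XOR 12 = 12
12 XOR 5 = 9
9 XOR 1 = 8
8 XOR 1 = 9
Nim-value of the tree = 9

9


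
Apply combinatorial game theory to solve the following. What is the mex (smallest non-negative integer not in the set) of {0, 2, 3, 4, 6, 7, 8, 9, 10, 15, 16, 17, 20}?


Set = {0, 2, 3, 4, 6, 7, 8, 9, 10, 15, 16, 17, 20}
0 is in the set.
1 is NOT in the set. This is the mex.
mex = 1

1


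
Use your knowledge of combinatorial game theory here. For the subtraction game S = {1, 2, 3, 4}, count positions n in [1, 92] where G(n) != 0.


Subtraction set S = {1, 2, 3, 4}, so G(n) = n mod 5.
G(n) = 0 when n is a multiple of 5.
Multiples of 5 in [1, 92]: 18
N-positions (nonzero Grundy) = 92 - 18 = 74

74


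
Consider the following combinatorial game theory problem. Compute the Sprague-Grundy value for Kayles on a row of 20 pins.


Kayles: a move removes 1 or 2 adjacent pins from a contiguous row.
Removing pins from a row of k leaves two independent rows (a, b) with a + b = k - 1 (one pin) or a + b = k - 2 (two pins); an end removal gives a = 0.
By Sprague-Grundy, G(k) = mex{ G(a) XOR G(b) } over all these splits. G(0) = 0.
G(1): splits (0,0):0^0=0 -> mex({0}) = 1
G(2): splits (0,1):0^1=1 (0,0):0^0=0 -> mex({0, 1}) = 2
G(3): splits (0,2):0^2=2 (1,1):1^1=0 (0,1):0^1=1 -> mex({0, 1, 2}) = 3
G(4): splits (0,3):0^3=3 (1,2):1^2=3 (0,2):0^2=2 (1,1):1^1=0 -> mex({0, 2, 3}) = 1
G(5): splits (0,4):0^1=1 (1,3):1^3=2 (2,2):2^2=0 (0,3):0^3=3 (1,2):1^2=3 -> mex({0, 1, 2, 3}) = 4
G(6) = mex({0, 1, 2, 4}) = 3
G(7) = mex({0, 1, 3, 4, 5}) = 2
G(8) = mex({0, 2, 3, 5, 6}) = 1
G(9) = mex({0, 1, 2, 3, 6, 7}) = 4
G(10) = mex({0, 1, 3, 4, 5, 7}) = 2
G(11) = mex({0, 1, 2, 3, 4, 5}) = 6
G(12) = mex({0, 1, 2, 3, 5, 6, 7}) = 4
G(13) = mex({0, 2, 3, 4, 6, 7}) = 1
G(14) = mex({0, 1, 4, 5, 6, 7}) = 2
G(15) = mex({0, 1, 2, 3, 4, 5, 6}) = 7
G(16) = mex({0, 2, 3, 5, 6, 7}) = 1
G(17) = mex({0, 1, 2, 3, 5, 6, 7}) = 4
G(18) = mex({0, 1, 2, 4, 5, 6}) = 3
G(19) = mex({0, 1, 3, 4, 5, 7}) = 2
G(20) = mex({0, 2, 3, 4, 5, 6, 7}) = 1
Therefore G(20) = 1.

1
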